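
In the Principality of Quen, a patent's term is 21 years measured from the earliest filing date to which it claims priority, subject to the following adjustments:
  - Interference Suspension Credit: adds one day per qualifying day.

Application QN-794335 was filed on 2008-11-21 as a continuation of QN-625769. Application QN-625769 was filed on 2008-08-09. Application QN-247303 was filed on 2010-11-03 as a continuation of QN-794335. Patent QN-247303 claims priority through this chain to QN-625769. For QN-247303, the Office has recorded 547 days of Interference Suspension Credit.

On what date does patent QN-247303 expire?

February 7, 2031

Earliest priority filing: 9 August 2008.
Base term: 9 August 2008 + 21 years → 9 August 2029.
Interference Suspension Credit: +547 days → 7 February 2031.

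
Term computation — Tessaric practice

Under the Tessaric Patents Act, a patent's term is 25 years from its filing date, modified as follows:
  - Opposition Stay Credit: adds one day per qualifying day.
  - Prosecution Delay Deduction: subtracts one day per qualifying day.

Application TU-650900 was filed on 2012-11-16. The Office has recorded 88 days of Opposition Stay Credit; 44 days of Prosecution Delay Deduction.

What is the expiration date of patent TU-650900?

2037-12-30

Base term: filing date + 25 years → 16 November 2037.
Opposition Stay Credit: +88 days → 12 February 2038.
Prosecution Delay Deduction: −44 days → 30 December 2037.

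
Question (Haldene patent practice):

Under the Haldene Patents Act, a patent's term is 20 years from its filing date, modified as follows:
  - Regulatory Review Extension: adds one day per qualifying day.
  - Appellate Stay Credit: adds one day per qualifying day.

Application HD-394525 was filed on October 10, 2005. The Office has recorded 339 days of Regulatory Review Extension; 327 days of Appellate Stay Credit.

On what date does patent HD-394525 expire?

August 7, 2027

Base term: filing date + 20 years → 10 October 2025.
Regulatory Review Extension: +339 days → 14 September 2026.
Appellate Stay Credit: +327 days → 7 August 2027.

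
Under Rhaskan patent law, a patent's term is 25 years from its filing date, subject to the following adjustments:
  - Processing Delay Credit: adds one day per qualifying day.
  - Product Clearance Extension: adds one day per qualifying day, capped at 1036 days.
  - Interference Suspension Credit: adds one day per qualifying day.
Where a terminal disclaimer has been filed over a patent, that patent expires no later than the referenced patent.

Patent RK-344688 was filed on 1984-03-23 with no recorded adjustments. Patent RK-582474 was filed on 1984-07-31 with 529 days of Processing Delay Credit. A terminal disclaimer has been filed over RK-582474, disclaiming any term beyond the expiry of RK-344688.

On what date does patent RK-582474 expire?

2009-03-23

Natural term of RK-582474:
  Base: filing + 25 years → 31 July 2009.
  Processing Delay Credit: +529 days → 11 January 2011.
Expiry of referenced patent RK-344688:
  Base: filing + 25 years → 23 March 2009.
Terminal disclaimer: RK-582474 expires on the earlier of 11 January 2011 and 23 March 2009.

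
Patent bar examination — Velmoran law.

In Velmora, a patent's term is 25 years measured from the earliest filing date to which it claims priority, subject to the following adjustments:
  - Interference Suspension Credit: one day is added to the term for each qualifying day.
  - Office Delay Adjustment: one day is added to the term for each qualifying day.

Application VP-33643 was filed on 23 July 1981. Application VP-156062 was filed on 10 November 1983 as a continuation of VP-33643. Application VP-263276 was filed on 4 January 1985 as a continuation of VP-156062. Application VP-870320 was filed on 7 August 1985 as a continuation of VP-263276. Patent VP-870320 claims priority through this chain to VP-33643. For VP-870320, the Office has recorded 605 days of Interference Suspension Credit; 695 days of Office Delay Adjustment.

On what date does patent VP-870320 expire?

2010-02-12

Earliest priority filing: 23 July 1981.
Base term: 23 July 1981 + 25 years → 23 July 2006.
Interference Suspension Credit: +605 days → 19 March 2008.
Office Delay Adjustment: +695 days → 12 February 2010.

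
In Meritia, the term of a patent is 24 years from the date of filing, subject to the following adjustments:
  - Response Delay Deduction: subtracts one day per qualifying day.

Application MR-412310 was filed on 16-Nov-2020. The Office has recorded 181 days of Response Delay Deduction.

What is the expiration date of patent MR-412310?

May 19, 2044

Base term: filing date + 24 years → 16 November 2044.
Response Delay Deduction: −181 days → 19 May 2044.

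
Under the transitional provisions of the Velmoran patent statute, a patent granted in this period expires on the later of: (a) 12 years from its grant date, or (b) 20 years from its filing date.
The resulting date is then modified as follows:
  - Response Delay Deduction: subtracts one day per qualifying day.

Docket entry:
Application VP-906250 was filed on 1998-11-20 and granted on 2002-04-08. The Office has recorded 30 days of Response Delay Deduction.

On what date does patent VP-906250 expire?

2018-10-21

(a) grant + 12 years → 8 April 2014.
(b) filing + 20 years → 20 November 2018.
Later of the two: 20 November 2018.
Response Delay Deduction: −30 days → 21 October 2018.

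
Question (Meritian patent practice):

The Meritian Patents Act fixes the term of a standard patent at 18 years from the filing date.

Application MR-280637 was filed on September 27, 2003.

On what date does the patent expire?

2021-09-27

Filing date + 18 years → 27 September 2021.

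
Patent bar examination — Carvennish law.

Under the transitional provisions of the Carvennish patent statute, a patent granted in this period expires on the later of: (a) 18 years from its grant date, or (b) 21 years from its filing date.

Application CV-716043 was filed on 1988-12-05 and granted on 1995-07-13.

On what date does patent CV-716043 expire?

(a) grant + 18 years → 13 July 2013.
(b) filing + 21 years → 5 December 2009.
Later of the two: 13 July 2013.

2013-07-13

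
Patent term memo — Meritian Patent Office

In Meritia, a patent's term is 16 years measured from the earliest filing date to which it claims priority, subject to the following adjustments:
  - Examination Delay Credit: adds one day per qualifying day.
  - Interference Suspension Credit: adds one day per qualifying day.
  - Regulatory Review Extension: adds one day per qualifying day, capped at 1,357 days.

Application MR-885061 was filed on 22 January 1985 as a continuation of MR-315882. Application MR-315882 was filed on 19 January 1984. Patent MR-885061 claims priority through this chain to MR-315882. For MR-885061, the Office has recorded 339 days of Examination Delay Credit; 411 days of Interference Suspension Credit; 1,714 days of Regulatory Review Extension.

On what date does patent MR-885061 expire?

Earliest priority filing: 19 January 1984.
Base term: 19 January 1984 + 16 years → 19 January 2000.
Examination Delay Credit: +339 days → 23 December 2000.
Interference Suspension Credit: +411 days → 7 February 2002.
Regulatory Review Extension: 1714 days claimed exceeds the 1357-day cap, so +1357 days → 26 October 2005.

2005-10-26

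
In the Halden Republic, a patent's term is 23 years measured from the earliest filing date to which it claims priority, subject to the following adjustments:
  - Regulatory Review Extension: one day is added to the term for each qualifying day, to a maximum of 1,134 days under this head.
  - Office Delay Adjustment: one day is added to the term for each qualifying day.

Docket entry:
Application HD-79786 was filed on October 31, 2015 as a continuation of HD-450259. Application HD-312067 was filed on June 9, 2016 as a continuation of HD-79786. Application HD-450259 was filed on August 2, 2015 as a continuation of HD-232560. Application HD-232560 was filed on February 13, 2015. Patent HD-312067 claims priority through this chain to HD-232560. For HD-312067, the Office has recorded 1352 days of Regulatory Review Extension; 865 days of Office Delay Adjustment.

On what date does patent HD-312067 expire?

2043-08-05

Earliest priority filing: 13 February 2015.
Base term: 13 February 2015 + 23 years → 13 February 2038.
Regulatory Review Extension: 1352 days claimed exceeds the 1134-day cap, so +1134 days → 23 March 2041.
Office Delay Adjustment: +865 days → 5 August 2043.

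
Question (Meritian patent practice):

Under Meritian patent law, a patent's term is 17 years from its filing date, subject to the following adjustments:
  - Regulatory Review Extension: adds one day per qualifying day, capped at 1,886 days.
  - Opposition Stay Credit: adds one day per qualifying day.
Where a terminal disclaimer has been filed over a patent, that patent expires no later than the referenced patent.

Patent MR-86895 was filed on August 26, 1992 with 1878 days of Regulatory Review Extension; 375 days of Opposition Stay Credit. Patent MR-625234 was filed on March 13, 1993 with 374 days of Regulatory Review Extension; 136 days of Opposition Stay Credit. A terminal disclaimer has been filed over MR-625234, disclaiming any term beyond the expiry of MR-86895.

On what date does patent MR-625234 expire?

Natural term of MR-625234:
  Base: filing + 17 years → 13 March 2010.
  Regulatory Review Extension: 374 days (within the 1886-day cap) → +374 days → 22 March 2011.
  Opposition Stay Credit: +136 days → 5 August 2011.
Expiry of referenced patent MR-86895:
  Base: filing + 17 years → 26 August 2009.
  Regulatory Review Extension: 1878 days (within the 1886-day cap) → +1878 days → 17 October 2014.
  Opposition Stay Credit: +375 days → 27 October 2015.
Terminal disclaimer: MR-625234 expires on the earlier of 5 August 2011 and 27 October 2015.

2011-08-05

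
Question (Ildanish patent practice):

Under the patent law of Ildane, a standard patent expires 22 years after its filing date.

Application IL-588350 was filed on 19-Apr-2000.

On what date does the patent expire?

Filing date + 22 years → 19 April 2022.

2022-04-19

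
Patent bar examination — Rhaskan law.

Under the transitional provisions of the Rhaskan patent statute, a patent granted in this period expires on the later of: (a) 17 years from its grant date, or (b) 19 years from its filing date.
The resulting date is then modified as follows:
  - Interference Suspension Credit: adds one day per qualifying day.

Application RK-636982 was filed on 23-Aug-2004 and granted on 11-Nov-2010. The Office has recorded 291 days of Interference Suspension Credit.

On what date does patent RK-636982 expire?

(a) grant + 17 years → 11 November 2027.
(b) filing + 19 years → 23 August 2023.
Later of the two: 11 November 2027.
Interference Suspension Credit: +291 days → 28 August 2028.

August 28, 2028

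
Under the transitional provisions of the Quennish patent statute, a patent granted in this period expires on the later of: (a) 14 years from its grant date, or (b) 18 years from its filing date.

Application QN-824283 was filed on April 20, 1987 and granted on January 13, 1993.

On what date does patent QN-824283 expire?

(a) grant + 14 years → 13 January 2007.
(b) filing + 18 years → 20 April 2005.
Later of the two: 13 January 2007.

2007-01-13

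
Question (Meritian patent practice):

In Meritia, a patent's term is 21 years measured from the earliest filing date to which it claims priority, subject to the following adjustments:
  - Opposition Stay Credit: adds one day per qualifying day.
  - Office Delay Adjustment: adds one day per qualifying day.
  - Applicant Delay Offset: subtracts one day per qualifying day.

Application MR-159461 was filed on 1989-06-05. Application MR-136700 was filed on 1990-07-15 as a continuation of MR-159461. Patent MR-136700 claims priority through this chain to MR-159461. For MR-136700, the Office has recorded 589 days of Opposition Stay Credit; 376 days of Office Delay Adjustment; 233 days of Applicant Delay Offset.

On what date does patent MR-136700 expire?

June 6, 2012

Earliest priority filing: 5 June 1989.
Base term: 5 June 1989 + 21 years → 5 June 2010.
Opposition Stay Credit: +589 days → 15 January 2012.
Office Delay Adjustment: +376 days → 25 January 2013.
Applicant Delay Offset: −233 days → 6 June 2012.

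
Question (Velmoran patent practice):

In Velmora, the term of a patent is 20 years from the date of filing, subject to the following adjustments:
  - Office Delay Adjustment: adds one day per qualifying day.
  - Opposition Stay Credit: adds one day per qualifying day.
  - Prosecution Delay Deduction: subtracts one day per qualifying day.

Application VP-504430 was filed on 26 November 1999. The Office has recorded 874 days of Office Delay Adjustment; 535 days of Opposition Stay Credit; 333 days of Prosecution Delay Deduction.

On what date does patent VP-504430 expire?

Base term: filing date + 20 years → 26 November 2019.
Office Delay Adjustment: +874 days → 18 April 2022.
Opposition Stay Credit: +535 days → 5 October 2023.
Prosecution Delay Deduction: −333 days → 6 November 2022.

2022-11-06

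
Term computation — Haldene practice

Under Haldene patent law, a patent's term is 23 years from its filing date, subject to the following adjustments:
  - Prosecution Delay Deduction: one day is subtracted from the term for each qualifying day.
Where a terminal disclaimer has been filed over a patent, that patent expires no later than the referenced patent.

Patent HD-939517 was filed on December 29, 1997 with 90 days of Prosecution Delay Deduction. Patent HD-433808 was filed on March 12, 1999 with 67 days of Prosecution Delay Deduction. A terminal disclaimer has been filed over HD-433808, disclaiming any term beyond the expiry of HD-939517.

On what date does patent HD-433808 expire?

Natural term of HD-433808:
  Base: filing + 23 years → 12 March 2022.
  Prosecution Delay Deduction: −67 days → 4 January 2022.
Expiry of referenced patent HD-939517:
  Base: filing + 23 years → 29 December 2020.
  Prosecution Delay Deduction: −90 days → 30 September 2020.
Terminal disclaimer: HD-433808 expires on the earlier of 4 January 2022 and 30 September 2020.

2020-09-30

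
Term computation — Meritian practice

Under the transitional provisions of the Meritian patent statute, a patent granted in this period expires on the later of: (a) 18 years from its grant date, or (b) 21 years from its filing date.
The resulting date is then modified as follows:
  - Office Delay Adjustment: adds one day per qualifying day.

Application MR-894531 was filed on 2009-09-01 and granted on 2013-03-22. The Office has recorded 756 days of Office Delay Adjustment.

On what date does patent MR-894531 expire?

(a) grant + 18 years → 22 March 2031.
(b) filing + 21 years → 1 September 2030.
Later of the two: 22 March 2031.
Office Delay Adjustment: +756 days → 16 April 2033.

April 16, 2033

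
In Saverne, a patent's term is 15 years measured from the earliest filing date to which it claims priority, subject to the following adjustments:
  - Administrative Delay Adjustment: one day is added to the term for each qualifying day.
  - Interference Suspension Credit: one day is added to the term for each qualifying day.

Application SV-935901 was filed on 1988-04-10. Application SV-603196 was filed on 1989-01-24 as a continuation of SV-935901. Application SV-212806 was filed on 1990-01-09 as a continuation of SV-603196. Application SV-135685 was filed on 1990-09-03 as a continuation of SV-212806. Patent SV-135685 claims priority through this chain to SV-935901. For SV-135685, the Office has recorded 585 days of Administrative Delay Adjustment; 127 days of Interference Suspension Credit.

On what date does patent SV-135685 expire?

March 22, 2005

Earliest priority filing: 10 April 1988.
Base term: 10 April 1988 + 15 years → 10 April 2003.
Administrative Delay Adjustment: +585 days → 15 November 2004.
Interference Suspension Credit: +127 days → 22 March 2005.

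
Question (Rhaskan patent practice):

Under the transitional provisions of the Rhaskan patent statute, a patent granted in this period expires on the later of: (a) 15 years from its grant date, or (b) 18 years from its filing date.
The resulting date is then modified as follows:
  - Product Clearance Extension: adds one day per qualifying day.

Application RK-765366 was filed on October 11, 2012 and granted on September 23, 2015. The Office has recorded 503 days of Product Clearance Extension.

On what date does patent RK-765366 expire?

February 26, 2032

(a) grant + 15 years → 23 September 2030.
(b) filing + 18 years → 11 October 2030.
Later of the two: 11 October 2030.
Product Clearance Extension: +503 days → 26 February 2032.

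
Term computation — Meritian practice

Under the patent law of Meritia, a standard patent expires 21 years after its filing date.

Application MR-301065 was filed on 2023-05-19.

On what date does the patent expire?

May 19, 2044

Filing date + 21 years → 19 May 2044.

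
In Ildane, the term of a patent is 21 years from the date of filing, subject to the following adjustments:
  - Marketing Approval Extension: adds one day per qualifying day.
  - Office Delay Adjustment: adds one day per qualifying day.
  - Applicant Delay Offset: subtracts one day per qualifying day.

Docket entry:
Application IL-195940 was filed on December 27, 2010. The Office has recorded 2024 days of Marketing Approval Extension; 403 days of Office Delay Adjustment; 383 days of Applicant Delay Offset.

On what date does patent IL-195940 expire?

August 1, 2037

Base term: filing date + 21 years → 27 December 2031.
Marketing Approval Extension: +2024 days → 12 July 2037.
Office Delay Adjustment: +403 days → 19 August 2038.
Applicant Delay Offset: −383 days → 1 August 2037.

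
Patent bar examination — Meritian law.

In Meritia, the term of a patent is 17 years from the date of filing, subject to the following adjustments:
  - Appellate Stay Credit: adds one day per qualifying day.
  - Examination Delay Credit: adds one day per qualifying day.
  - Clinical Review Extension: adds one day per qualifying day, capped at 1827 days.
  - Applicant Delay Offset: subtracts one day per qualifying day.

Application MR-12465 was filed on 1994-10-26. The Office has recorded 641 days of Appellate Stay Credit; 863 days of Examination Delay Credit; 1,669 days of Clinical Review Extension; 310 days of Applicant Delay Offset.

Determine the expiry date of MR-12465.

2019-08-28

Base term: filing date + 17 years → 26 October 2011.
Appellate Stay Credit: +641 days → 28 July 2013.
Examination Delay Credit: +863 days → 8 December 2015.
Clinical Review Extension: 1669 days (within the 1827-day cap) → +1669 days → 3 July 2020.
Applicant Delay Offset: −310 days → 28 August 2019.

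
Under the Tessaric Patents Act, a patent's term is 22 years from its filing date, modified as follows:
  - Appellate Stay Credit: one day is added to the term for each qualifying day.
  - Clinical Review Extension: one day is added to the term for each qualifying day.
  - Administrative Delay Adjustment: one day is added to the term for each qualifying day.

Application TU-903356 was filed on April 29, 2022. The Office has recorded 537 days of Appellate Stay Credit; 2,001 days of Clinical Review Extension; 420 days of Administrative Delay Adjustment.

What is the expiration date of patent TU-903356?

Base term: filing date + 22 years → 29 April 2044.
Appellate Stay Credit: +537 days → 18 October 2045.
Clinical Review Extension: +2001 days → 11 April 2051.
Administrative Delay Adjustment: +420 days → 4 June 2052.

2052-06-04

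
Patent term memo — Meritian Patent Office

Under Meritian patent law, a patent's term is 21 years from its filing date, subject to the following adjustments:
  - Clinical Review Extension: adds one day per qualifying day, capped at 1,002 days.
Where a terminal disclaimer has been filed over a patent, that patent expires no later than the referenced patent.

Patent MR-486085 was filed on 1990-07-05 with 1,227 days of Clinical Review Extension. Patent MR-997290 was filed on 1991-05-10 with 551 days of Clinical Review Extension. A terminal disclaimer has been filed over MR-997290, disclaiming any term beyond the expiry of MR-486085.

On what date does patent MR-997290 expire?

2013-11-12

Natural term of MR-997290:
  Base: filing + 21 years → 10 May 2012.
  Clinical Review Extension: 551 days (within the 1002-day cap) → +551 days → 12 November 2013.
Expiry of referenced patent MR-486085:
  Base: filing + 21 years → 5 July 2011.
  Clinical Review Extension: 1227 days claimed exceeds the 1002-day cap, so +1002 days → 2 April 2014.
Terminal disclaimer: MR-997290 expires on the earlier of 12 November 2013 and 2 April 2014.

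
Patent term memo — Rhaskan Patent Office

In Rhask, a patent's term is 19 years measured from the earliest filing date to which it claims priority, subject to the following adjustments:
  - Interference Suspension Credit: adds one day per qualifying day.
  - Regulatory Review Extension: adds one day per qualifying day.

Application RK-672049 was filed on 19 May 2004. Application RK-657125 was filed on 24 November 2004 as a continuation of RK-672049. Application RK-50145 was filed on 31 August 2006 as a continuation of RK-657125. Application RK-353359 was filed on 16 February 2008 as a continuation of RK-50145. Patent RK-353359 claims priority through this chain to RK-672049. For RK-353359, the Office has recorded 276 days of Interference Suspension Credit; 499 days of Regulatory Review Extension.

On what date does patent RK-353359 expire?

Earliest priority filing: 19 May 2004.
Base term: 19 May 2004 + 19 years → 19 May 2023.
Interference Suspension Credit: +276 days → 19 February 2024.
Regulatory Review Extension: +499 days → 2 July 2025.

July 2, 2025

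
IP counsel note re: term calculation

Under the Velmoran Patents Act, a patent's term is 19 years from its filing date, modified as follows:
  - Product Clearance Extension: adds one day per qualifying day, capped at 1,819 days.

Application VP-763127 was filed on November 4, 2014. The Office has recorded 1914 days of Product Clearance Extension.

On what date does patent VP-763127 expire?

Base term: filing date + 19 years → 4 November 2033.
Product Clearance Extension: 1914 days claimed exceeds the 1819-day cap, so +1819 days → 28 October 2038.

October 28, 2038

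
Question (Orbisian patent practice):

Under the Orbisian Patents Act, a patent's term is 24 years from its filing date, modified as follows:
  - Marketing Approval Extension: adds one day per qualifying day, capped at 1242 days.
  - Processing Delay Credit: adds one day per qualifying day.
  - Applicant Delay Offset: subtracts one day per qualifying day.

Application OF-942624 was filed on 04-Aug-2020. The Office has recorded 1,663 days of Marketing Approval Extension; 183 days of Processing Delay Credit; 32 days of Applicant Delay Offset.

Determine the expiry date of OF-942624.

Base term: filing date + 24 years → 4 August 2044.
Marketing Approval Extension: 1663 days claimed exceeds the 1242-day cap, so +1242 days → 29 December 2047.
Processing Delay Credit: +183 days → 29 June 2048.
Applicant Delay Offset: −32 days → 28 May 2048.

2048-05-28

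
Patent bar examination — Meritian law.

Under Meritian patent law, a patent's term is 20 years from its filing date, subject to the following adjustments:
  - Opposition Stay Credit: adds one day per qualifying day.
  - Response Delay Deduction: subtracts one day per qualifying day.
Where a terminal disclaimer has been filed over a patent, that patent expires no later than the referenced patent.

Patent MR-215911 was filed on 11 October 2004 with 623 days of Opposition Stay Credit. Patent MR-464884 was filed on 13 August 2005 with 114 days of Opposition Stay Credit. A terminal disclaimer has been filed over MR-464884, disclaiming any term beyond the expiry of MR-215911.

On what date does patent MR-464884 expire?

December 5, 2025

Natural term of MR-464884:
  Base: filing + 20 years → 13 August 2025.
  Opposition Stay Credit: +114 days → 5 December 2025.
Expiry of referenced patent MR-215911:
  Base: filing + 20 years → 11 October 2024.
  Opposition Stay Credit: +623 days → 26 June 2026.
Terminal disclaimer: MR-464884 expires on the earlier of 5 December 2025 and 26 June 2026.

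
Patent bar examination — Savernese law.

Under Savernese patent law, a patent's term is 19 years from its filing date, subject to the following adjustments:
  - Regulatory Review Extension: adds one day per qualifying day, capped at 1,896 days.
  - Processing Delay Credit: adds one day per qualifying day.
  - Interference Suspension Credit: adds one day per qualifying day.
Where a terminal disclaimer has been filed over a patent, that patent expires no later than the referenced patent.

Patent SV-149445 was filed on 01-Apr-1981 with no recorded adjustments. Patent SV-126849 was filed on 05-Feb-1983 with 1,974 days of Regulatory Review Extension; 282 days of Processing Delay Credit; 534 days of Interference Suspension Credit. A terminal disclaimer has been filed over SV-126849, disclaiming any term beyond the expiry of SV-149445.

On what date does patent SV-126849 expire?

Natural term of SV-126849:
  Base: filing + 19 years → 5 February 2002.
  Regulatory Review Extension: 1974 days claimed exceeds the 1896-day cap, so +1896 days → 16 April 2007.
  Processing Delay Credit: +282 days → 23 January 2008.
  Interference Suspension Credit: +534 days → 10 July 2009.
Expiry of referenced patent SV-149445:
  Base: filing + 19 years → 1 April 2000.
Terminal disclaimer: SV-126849 expires on the earlier of 10 July 2009 and 1 April 2000.

2000-04-01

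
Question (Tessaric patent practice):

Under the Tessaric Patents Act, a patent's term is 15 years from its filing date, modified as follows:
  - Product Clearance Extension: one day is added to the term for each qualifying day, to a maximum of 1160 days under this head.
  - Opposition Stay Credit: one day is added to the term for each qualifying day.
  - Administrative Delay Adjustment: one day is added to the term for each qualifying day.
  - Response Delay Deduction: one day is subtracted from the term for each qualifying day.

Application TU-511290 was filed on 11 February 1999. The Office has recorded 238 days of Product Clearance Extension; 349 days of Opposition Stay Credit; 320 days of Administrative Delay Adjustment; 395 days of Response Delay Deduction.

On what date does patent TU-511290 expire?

July 8, 2015

Base term: filing date + 15 years → 11 February 2014.
Product Clearance Extension: 238 days (within the 1160-day cap) → +238 days → 7 October 2014.
Opposition Stay Credit: +349 days → 21 September 2015.
Administrative Delay Adjustment: +320 days → 6 August 2016.
Response Delay Deduction: −395 days → 8 July 2015.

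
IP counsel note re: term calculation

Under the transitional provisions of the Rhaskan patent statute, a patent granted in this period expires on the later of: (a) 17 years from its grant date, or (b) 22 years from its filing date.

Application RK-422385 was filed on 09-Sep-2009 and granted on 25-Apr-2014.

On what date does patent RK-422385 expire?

2031-09-09

(a) grant + 17 years → 25 April 2031.
(b) filing + 22 years → 9 September 2031.
Later of the two: 9 September 2031.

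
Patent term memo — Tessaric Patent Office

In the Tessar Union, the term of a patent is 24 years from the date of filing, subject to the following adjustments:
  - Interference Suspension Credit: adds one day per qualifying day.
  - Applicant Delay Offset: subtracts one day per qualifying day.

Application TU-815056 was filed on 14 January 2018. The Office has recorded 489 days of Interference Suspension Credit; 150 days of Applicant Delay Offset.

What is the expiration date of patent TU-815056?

Base term: filing date + 24 years → 14 January 2042.
Interference Suspension Credit: +489 days → 18 May 2043.
Applicant Delay Offset: −150 days → 19 December 2042.

2042-12-19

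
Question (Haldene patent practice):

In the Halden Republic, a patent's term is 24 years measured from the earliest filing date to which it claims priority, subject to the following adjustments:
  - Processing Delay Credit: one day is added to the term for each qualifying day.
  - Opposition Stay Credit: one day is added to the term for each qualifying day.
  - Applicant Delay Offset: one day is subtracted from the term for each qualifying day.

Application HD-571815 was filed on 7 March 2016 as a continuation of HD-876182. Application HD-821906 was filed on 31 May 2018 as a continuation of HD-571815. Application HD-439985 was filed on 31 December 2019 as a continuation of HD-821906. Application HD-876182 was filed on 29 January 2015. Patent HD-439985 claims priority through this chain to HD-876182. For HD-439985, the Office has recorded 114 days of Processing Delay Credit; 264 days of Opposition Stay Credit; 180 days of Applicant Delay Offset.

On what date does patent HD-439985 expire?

Earliest priority filing: 29 January 2015.
Base term: 29 January 2015 + 24 years → 29 January 2039.
Processing Delay Credit: +114 days → 23 May 2039.
Opposition Stay Credit: +264 days → 11 February 2040.
Applicant Delay Offset: −180 days → 15 August 2039.

August 15, 2039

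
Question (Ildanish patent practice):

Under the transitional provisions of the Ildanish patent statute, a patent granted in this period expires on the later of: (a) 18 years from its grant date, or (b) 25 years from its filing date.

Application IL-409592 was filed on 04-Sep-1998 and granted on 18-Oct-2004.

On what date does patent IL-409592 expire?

September 4, 2023

(a) grant + 18 years → 18 October 2022.
(b) filing + 25 years → 4 September 2023.
Later of the two: 4 September 2023.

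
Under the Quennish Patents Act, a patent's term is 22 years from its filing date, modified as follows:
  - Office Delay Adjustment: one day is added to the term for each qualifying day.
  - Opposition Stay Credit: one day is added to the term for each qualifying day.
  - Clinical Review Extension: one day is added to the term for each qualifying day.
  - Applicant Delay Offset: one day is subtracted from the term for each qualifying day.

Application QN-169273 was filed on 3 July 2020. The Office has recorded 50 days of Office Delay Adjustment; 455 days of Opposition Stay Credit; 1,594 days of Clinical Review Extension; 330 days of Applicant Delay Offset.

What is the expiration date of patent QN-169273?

Base term: filing date + 22 years → 3 July 2042.
Office Delay Adjustment: +50 days → 22 August 2042.
Opposition Stay Credit: +455 days → 20 November 2043.
Clinical Review Extension: +1594 days → 1 April 2048.
Applicant Delay Offset: −330 days → 7 May 2047.

May 7, 2047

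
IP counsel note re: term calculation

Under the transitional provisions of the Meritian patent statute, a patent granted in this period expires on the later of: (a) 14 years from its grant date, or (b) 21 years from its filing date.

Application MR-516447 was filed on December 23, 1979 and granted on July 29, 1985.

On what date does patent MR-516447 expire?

December 23, 2000

(a) grant + 14 years → 29 July 1999.
(b) filing + 21 years → 23 December 2000.
Later of the two: 23 December 2000.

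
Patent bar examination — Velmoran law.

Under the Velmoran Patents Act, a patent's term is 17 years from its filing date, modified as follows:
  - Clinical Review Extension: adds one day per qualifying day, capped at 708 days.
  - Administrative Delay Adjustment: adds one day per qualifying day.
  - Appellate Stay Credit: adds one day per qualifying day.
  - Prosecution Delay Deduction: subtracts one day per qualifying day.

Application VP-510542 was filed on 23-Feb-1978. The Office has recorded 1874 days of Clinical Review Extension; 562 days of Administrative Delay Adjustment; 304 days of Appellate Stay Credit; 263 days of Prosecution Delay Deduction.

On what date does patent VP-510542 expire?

Base term: filing date + 17 years → 23 February 1995.
Clinical Review Extension: 1874 days claimed exceeds the 708-day cap, so +708 days → 31 January 1997.
Administrative Delay Adjustment: +562 days → 16 August 1998.
Appellate Stay Credit: +304 days → 16 June 1999.
Prosecution Delay Deduction: −263 days → 26 September 1998.

September 26, 1998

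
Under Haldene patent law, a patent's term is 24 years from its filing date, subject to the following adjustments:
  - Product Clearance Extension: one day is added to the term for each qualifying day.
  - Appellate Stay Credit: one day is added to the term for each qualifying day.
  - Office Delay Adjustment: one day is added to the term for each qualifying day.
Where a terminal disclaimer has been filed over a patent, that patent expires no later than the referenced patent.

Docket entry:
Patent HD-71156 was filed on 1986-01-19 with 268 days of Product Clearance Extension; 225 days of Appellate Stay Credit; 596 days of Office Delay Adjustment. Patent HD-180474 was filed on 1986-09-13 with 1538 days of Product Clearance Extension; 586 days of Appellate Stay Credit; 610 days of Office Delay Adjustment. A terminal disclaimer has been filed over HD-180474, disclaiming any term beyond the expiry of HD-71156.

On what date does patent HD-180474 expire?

January 12, 2013

Natural term of HD-180474:
  Base: filing + 24 years → 13 September 2010.
  Product Clearance Extension: +1538 days → 29 November 2014.
  Appellate Stay Credit: +586 days → 7 July 2016.
  Office Delay Adjustment: +610 days → 9 March 2018.
Expiry of referenced patent HD-71156:
  Base: filing + 24 years → 19 January 2010.
  Product Clearance Extension: +268 days → 14 October 2010.
  Appellate Stay Credit: +225 days → 27 May 2011.
  Office Delay Adjustment: +596 days → 12 January 2013.
Terminal disclaimer: HD-180474 expires on the earlier of 9 March 2018 and 12 January 2013.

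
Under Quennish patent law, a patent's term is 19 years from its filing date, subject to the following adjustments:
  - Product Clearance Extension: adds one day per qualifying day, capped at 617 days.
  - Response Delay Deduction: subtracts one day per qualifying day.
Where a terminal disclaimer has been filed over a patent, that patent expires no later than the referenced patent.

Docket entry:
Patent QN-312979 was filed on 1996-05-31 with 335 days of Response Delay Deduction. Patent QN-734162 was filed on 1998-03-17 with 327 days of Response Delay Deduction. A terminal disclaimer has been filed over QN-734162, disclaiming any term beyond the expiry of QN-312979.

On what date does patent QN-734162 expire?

June 30, 2014

Natural term of QN-734162:
  Base: filing + 19 years → 17 March 2017.
  Response Delay Deduction: −327 days → 24 April 2016.
Expiry of referenced patent QN-312979:
  Base: filing + 19 years → 31 May 2015.
  Response Delay Deduction: −335 days → 30 June 2014.
Terminal disclaimer: QN-734162 expires on the earlier of 24 April 2016 and 30 June 2014.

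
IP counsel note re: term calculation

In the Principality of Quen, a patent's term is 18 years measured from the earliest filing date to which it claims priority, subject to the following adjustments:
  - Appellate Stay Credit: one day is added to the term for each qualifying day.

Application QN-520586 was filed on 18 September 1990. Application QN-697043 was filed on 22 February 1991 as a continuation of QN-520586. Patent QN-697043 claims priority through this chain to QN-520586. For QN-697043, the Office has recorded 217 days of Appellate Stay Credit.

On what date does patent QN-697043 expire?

Earliest priority filing: 18 September 1990.
Base term: 18 September 1990 + 18 years → 18 September 2008.
Appellate Stay Credit: +217 days → 23 April 2009.

2009-04-23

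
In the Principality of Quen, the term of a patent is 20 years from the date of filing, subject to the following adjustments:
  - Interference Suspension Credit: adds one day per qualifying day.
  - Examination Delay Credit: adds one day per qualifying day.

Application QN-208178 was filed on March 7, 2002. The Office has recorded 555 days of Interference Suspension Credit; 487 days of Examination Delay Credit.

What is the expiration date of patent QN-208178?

Base term: filing date + 20 years → 7 March 2022.
Interference Suspension Credit: +555 days → 13 September 2023.
Examination Delay Credit: +487 days → 12 January 2025.

January 12, 2025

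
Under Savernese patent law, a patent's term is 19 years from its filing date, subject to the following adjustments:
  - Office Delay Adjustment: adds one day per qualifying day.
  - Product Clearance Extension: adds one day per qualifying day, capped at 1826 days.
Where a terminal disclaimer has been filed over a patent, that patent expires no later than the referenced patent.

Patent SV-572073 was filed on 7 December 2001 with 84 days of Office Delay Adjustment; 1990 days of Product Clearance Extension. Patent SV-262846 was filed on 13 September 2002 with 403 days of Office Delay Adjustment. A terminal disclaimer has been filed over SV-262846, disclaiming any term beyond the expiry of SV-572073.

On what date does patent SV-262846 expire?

October 21, 2022

Natural term of SV-262846:
  Base: filing + 19 years → 13 September 2021.
  Office Delay Adjustment: +403 days → 21 October 2022.
Expiry of referenced patent SV-572073:
  Base: filing + 19 years → 7 December 2020.
  Office Delay Adjustment: +84 days → 1 March 2021.
  Product Clearance Extension: 1990 days claimed exceeds the 1826-day cap, so +1826 days → 1 March 2026.
Terminal disclaimer: SV-262846 expires on the earlier of 21 October 2022 and 1 March 2026.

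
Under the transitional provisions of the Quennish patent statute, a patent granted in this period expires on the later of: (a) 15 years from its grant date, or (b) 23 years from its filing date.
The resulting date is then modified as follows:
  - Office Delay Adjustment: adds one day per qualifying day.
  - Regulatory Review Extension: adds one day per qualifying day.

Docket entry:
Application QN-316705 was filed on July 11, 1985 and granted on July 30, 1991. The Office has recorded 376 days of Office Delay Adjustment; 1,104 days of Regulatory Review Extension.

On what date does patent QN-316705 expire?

(a) grant + 15 years → 30 July 2006.
(b) filing + 23 years → 11 July 2008.
Later of the two: 11 July 2008.
Office Delay Adjustment: +376 days → 22 July 2009.
Regulatory Review Extension: +1104 days → 30 July 2012.

2012-07-30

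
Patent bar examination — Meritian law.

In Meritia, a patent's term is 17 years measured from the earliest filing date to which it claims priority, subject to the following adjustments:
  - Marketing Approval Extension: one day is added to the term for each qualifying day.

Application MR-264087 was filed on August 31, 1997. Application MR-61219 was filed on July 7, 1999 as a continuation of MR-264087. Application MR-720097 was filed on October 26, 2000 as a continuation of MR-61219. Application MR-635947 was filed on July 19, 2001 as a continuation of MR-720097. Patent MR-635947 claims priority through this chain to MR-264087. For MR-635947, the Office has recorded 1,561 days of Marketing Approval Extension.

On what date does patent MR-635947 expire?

2018-12-09

Earliest priority filing: 31 August 1997.
Base term: 31 August 1997 + 17 years → 31 August 2014.
Marketing Approval Extension: +1561 days → 9 December 2018.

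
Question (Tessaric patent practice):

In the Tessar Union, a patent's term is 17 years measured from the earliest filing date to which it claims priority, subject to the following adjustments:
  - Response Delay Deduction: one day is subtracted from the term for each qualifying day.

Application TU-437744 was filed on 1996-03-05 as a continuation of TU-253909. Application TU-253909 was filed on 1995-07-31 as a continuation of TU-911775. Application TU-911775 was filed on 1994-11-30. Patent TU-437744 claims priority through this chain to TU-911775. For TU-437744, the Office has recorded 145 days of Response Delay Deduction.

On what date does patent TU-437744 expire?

Earliest priority filing: 30 November 1994.
Base term: 30 November 1994 + 17 years → 30 November 2011.
Response Delay Deduction: −145 days → 8 July 2011.

July 8, 2011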